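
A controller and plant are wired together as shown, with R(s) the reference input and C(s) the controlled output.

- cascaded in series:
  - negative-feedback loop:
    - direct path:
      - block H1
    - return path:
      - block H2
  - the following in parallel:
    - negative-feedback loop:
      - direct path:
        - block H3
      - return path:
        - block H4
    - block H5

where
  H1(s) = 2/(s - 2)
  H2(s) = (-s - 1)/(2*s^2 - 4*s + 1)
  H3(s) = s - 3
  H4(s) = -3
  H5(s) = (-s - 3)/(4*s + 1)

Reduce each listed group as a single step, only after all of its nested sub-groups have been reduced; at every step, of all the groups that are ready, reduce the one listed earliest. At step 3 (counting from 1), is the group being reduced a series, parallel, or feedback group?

[1] apply the feedback formula to H1, H2
[2] feedback reduction of H3, H4
[3] sum the parallel branches [H3/(1+H3*H4)], H5
[4] series reduction of [H1/(1+H1*H2)], ([H3/(1+H3*H4)]+H5)
The group at step 3 is a parallel group.

Final answer: parallel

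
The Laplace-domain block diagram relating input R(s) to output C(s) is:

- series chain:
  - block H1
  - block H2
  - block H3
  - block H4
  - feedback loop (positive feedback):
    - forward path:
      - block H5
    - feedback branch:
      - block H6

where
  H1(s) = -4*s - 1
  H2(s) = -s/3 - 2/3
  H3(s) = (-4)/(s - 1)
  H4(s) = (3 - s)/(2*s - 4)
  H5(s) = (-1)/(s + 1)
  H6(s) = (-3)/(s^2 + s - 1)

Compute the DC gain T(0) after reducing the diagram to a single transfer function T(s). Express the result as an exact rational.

Step 1: close the feedback loop around H5, H6 = (-s^2 - s + 1)/(s^3 + 2*s^2 - 4)
Step 2: reduce the series chain H1, H2, H3, H4, [H5/(1-H5*H6)] = (-8*s^5 - 2*s^4 + 64*s^3 + 56*s^2 - 38*s - 12)/(3*s^5 - 3*s^4 - 12*s^3 + 36*s - 24)
The step-2 result is T(s). Setting s = 0: T(0) = -12/(-24) = 1/2.

Final answer: 1/2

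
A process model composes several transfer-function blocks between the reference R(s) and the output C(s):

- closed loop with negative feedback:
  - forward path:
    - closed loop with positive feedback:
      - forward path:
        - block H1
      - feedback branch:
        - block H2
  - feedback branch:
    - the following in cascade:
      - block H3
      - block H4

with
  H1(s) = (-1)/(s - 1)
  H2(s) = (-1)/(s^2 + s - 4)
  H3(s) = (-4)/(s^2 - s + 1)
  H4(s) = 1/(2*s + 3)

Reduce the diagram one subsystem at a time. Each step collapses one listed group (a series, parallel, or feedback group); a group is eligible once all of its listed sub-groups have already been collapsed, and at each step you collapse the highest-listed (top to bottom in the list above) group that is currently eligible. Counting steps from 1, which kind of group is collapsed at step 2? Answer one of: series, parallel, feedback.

Reducing step by step:

1. reduce the feedback loop with forward H1 and return H2
2. series reduction of H3, H4
3. reduce the feedback loop with forward [H1/(1-H1*H2)] and return (H3*H4)
Step 2 collapses a series group.

Answer: series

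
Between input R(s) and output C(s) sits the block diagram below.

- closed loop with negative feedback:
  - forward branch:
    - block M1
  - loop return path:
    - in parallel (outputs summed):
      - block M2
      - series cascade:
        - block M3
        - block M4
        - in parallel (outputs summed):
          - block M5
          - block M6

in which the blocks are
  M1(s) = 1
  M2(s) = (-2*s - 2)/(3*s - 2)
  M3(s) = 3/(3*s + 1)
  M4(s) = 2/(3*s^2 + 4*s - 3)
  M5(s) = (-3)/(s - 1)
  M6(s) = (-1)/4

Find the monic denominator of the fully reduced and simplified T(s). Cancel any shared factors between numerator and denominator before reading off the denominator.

[1] combine M5, M6 in parallel -> (-s - 11)/(4*s - 4)
[2] combine M3, M4, (M5+M6) in series -> (-3*s - 33)/(18*s^4 + 12*s^3 - 40*s^2 + 4*s + 6)
[3] add M2, (M3*M4*(M5+M6)) (parallel) -> (-36*s^5 - 60*s^4 + 56*s^3 + 63*s^2 - 113*s + 54)/(54*s^5 - 144*s^3 + 92*s^2 + 10*s - 12)
[4] close the feedback loop around M1, (M2+(M3*M4*(M5+M6))) -> (54*s^5 - 144*s^3 + 92*s^2 + 10*s - 12)/(18*s^5 - 60*s^4 - 88*s^3 + 155*s^2 - 103*s + 42)
T(s) is the step-4 result (common factors already cancelled). Leading coefficient of the denominator: 18. Divide through by 18 for the monic polynomial.

Answer: s^5 - 10*s^4/3 - 44*s^3/9 + 155*s^2/18 - 103*s/18 + 7/3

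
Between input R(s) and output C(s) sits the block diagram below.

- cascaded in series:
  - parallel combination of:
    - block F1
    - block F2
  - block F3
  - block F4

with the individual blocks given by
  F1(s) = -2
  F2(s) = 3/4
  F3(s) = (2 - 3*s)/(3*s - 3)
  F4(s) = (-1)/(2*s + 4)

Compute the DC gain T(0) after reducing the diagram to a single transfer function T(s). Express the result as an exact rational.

Step 1: reduce the parallel group F1, F2: (-5)/4
Step 2: reduce the series chain (F1+F2), F3, F4: (10 - 15*s)/(24*s^2 + 24*s - 48)
That last expression is T(s); at s = 0 only the constant terms survive, so T(0) = 10/(-48) = -5/24.

Hence the answer: -5/24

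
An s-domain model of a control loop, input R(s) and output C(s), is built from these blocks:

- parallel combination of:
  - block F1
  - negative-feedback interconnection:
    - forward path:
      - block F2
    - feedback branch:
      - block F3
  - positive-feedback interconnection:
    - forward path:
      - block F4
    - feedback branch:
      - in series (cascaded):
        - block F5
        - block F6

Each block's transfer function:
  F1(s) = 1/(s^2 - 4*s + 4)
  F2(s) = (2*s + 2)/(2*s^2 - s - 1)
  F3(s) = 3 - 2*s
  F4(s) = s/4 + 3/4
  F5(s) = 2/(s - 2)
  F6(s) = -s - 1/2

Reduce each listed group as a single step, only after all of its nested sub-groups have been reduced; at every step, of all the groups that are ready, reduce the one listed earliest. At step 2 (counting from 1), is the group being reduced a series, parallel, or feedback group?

Step 1: close the feedback loop around F2, F3
Step 2: multiply F5, F6 (series)
Step 3: feedback reduction of F4, (F5*F6)
Step 4: sum the parallel branches F1, [F2/(1+F2*F3)], [F4/(1-F4*(F5*F6))]
Step 2 collapses a series group.

Hence the answer: series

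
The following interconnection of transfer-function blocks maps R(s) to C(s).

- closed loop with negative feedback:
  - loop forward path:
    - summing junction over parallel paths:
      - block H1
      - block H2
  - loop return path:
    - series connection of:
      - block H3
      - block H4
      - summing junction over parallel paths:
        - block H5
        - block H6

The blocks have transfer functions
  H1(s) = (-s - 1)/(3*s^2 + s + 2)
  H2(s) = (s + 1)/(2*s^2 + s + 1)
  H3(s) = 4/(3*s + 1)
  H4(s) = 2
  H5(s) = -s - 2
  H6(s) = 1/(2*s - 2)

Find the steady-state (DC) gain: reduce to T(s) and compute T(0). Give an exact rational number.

(1) reduce the parallel group H1, H2; result (s^3 + s^2 + s + 1)/(6*s^4 + 5*s^3 + 8*s^2 + 3*s + 2)
(2) sum the parallel branches H5, H6; result (-2*s^2 - 2*s + 5)/(2*s - 2)
(3) cascade H3, H4, (H5+H6); result (-8*s^2 - 8*s + 20)/(3*s^2 - 2*s - 1)
(4) collapse the loop ((H1+H2) forward, (H3*H4*(H5+H6)) return); result (3*s^5 + s^4 - 3*s - 1)/(18*s^6 - 5*s^5 - 8*s^4 - 8*s^3 - 4*s^2 + 5*s + 18)
DC gain: substitute s = 0 into T(s) from step 4: T(0) = -1/18.

Therefore the answer is -1/18.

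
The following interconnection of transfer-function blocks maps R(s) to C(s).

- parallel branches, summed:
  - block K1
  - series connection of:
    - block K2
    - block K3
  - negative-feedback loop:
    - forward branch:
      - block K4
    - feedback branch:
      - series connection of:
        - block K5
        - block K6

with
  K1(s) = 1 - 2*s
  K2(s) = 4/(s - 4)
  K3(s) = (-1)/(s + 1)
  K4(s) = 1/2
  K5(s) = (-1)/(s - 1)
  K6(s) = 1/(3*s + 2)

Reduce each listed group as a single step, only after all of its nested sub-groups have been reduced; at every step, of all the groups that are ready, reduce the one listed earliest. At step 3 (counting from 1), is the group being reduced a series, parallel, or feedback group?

[1] combine K2, K3 in series
[2] series reduction of K5, K6
[3] close the feedback loop around K4, (K5*K6)
[4] sum the parallel branches K1, (K2*K3), [K4/(1+K4*(K5*K6))]
Step 3 collapses a feedback group.

Final answer: feedback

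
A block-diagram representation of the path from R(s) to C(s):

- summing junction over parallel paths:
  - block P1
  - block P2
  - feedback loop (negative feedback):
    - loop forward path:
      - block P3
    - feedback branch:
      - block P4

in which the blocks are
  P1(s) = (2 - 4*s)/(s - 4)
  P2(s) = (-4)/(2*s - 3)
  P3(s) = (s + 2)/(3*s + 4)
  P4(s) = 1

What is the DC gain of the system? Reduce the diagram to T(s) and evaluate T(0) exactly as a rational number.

Answer: 7/6

Working:
Step 1. reduce the feedback loop with forward P3 and return P4 gives (s + 2)/(4*s + 6)
Step 2. add P1, P2, [P3/(1+P3*P4)] (parallel) gives (-30*s^3 - 7*s^2 + 102*s + 84)/(8*s^3 - 32*s^2 - 18*s + 72)
Evaluating the step-2 result (the overall T(s)) at s = 0 gives T(0) = 84/72 = 7/6.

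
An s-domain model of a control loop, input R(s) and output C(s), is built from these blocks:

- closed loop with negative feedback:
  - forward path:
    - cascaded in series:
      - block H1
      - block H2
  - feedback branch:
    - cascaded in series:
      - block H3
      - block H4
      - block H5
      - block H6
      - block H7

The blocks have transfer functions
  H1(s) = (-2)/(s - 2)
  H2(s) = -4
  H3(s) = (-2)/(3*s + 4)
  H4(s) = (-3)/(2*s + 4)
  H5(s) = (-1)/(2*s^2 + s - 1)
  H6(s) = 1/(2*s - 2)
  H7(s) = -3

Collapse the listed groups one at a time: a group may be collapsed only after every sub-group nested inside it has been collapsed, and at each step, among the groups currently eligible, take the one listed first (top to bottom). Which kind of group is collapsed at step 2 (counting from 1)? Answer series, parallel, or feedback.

Answer: series

Working:
Step 1 - series reduction of H1, H2
Step 2 - cascade H3, H4, H5, H6, H7
Step 3 - reduce the feedback loop with forward (H1*H2) and return (H3*H4*H5*H6*H7)
The group at step 2 is a series group.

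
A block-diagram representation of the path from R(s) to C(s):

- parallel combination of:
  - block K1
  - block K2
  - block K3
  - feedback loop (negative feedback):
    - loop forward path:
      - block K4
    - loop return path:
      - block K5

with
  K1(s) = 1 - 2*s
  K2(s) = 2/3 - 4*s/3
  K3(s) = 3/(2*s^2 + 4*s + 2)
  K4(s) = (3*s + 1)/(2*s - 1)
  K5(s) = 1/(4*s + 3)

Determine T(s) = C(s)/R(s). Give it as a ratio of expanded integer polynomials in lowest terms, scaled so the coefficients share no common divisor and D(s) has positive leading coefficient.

Answer: (-160*s^5 - 268*s^4 + 112*s^3 + 458*s^2 + 209*s - 20)/(48*s^4 + 126*s^3 + 96*s^2 + 6*s - 12)

Working:
[1] close the feedback loop around K4, K5 gives (12*s^2 + 13*s + 3)/(8*s^2 + 5*s - 2)
[2] sum the parallel branches K1, K2, K3, [K4/(1+K4*K5)]: this yields T(s), and no further normalization is needed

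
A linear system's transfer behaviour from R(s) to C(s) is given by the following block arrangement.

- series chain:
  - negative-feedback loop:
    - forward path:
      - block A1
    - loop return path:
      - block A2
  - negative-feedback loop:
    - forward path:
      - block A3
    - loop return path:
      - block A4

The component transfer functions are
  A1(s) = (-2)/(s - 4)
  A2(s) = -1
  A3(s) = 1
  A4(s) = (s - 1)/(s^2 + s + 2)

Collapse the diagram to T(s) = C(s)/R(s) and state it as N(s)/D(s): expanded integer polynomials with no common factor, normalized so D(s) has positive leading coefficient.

[1] apply the feedback formula to A1, A2: (-2)/(s - 2)
[2] close the feedback loop around A3, A4: (s^2 + s + 2)/(s^2 + 2*s + 1)
[3] series reduction of [A1/(1+A1*A2)], [A3/(1+A3*A4)], giving the overall T(s)

Hence the answer: (-2*s^2 - 2*s - 4)/(s^3 - 3*s - 2)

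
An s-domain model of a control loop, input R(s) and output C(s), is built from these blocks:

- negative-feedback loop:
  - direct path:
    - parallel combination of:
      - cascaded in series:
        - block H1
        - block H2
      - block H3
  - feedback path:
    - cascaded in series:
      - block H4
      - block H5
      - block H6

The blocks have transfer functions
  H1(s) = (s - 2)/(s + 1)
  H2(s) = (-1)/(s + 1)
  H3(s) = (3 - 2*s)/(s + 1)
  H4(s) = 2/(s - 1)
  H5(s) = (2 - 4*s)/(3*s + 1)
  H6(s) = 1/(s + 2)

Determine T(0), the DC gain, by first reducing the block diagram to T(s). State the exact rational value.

(1) reduce the series chain H1, H2: (2 - s)/(s^2 + 2*s + 1)
(2) add (H1*H2), H3 (parallel): (5 - 2*s^2)/(s^2 + 2*s + 1)
(3) cascade H4, H5, H6: (4 - 8*s)/(3*s^3 + 4*s^2 - 5*s - 2)
(4) apply the feedback formula to ((H1*H2)+H3), (H4*H5*H6): (-6*s^5 - 8*s^4 + 25*s^3 + 24*s^2 - 25*s - 10)/(3*s^5 + 10*s^4 + 22*s^3 - 16*s^2 - 49*s + 18)
The step-4 result is T(s). Setting s = 0: T(0) = -10/18 = -5/9.

Hence the answer: -5/9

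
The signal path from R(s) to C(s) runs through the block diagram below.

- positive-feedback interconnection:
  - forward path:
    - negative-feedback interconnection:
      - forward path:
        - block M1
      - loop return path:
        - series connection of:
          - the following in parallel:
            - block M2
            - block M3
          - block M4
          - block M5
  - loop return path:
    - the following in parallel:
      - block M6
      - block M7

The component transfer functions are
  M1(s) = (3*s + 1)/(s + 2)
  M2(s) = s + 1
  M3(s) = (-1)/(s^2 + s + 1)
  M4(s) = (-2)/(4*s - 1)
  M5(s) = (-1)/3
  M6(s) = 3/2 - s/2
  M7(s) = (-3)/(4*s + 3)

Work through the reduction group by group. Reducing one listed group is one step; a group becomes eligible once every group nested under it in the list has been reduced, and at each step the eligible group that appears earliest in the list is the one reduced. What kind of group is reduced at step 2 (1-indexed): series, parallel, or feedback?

Step 1. combine M2, M3 in parallel
Step 2. cascade (M2+M3), M4, M5
Step 3. feedback reduction of M1, ((M2+M3)*M4*M5)
Step 4. sum the parallel branches M6, M7
Step 5. reduce the feedback loop with forward [M1/(1+M1*((M2+M3)*M4*M5))] and return (M6+M7)
At step 2 the group reduced is series.

Hence the answer: series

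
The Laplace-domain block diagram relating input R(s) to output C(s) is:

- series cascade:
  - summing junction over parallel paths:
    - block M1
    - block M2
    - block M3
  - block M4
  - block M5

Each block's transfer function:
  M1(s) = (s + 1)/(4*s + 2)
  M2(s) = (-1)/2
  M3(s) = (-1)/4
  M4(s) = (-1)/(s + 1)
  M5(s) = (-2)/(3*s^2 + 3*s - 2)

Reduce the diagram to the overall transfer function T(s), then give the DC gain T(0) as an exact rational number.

Answer: 1/4

Working:
Step 1 - sum the parallel branches M1, M2, M3 gives (-4*s - 1)/(8*s + 4)
Step 2 - reduce the series chain (M1+M2+M3), M4, M5 gives (-4*s - 1)/(12*s^4 + 30*s^3 + 16*s^2 - 6*s - 4)
That last expression is T(s); at s = 0 only the constant terms survive, so T(0) = -1/(-4) = 1/4.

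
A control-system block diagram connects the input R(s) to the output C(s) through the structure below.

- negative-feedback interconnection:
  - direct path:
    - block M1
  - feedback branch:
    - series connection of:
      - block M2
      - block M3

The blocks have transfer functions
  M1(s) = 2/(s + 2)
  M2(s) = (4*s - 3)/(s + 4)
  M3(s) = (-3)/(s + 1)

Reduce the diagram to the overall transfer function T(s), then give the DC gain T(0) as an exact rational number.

Answer: 4/13

Working:
[1] multiply M2, M3 (series); result (9 - 12*s)/(s^2 + 5*s + 4)
[2] feedback reduction of M1, (M2*M3); result (2*s^2 + 10*s + 8)/(s^3 + 7*s^2 - 10*s + 26)
Step 2 gives the overall T(s). Then T(0) = 8/26 = 4/13.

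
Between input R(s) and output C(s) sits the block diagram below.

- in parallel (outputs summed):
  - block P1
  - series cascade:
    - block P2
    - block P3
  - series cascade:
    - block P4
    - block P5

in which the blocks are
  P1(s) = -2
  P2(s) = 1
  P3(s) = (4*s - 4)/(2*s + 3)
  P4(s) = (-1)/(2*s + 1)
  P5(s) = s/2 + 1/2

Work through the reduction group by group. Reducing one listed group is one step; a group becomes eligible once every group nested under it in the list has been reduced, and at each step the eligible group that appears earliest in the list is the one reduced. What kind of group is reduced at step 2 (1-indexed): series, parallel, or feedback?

Reducing step by step:

Step 1 - reduce the series chain P2, P3
Step 2 - reduce the series chain P4, P5
Step 3 - parallel reduction of P1, (P2*P3), (P4*P5)
At step 2 the group reduced is series.

Answer: series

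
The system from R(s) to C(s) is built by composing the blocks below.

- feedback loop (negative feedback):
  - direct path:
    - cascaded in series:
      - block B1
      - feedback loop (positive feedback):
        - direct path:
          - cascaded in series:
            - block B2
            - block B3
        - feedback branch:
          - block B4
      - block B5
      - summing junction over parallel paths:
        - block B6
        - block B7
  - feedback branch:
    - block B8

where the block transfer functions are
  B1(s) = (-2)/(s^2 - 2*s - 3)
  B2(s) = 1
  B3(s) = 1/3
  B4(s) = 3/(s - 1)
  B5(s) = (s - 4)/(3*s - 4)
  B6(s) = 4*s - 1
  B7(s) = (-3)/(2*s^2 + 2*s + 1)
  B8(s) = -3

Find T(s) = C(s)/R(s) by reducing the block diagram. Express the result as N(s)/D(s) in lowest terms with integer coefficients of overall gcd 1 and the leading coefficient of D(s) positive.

Reducing step by step:

[1] cascade B2, B3 = 1/3
[2] reduce the feedback loop with forward (B2*B3) and return B4 = (s - 1)/(3*s - 6)
[3] combine B6, B7 in parallel = (8*s^3 + 6*s^2 + 2*s - 4)/(2*s^2 + 2*s + 1)
[4] cascade B1, [(B2*B3)/(1-(B2*B3)*B4)], B5, (B6+B7) = (-16*s^5 + 68*s^4 - 8*s^3 - 20*s^2 - 56*s + 32)/(18*s^6 - 78*s^5 + 27*s^4 + 150*s^3 - 3*s^2 - 102*s - 72)
[5] reduce the feedback loop with forward (B1*[(B2*B3)/(1-(B2*B3)*B4)]*B5*(B6+B7)) and return B8, giving the overall T(s)

Answer: (-16*s^5 + 68*s^4 - 8*s^3 - 20*s^2 - 56*s + 32)/(18*s^6 - 30*s^5 - 177*s^4 + 174*s^3 + 57*s^2 + 66*s - 168)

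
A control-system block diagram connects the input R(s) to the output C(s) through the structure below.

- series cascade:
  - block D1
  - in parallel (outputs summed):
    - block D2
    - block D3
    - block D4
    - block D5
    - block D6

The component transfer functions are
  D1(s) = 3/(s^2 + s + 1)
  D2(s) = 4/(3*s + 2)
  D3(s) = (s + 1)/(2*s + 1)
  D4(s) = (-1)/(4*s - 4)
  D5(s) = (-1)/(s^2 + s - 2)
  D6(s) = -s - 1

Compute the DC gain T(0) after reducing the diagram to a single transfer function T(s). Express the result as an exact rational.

(1) add D2, D3, D4, D5, D6 (parallel) = (-24*s^5 - 64*s^4 + 18*s^3 + 69*s^2 - 60*s - 44)/(24*s^4 + 52*s^3 - 12*s^2 - 48*s - 16)
(2) multiply D1, (D2+D3+D4+D5+D6) (series) = (-72*s^5 - 192*s^4 + 54*s^3 + 207*s^2 - 180*s - 132)/(24*s^6 + 76*s^5 + 64*s^4 - 8*s^3 - 76*s^2 - 64*s - 16)
Step 2 gives the overall T(s). Then T(0) = -132/(-16) = 33/4.

Answer: 33/4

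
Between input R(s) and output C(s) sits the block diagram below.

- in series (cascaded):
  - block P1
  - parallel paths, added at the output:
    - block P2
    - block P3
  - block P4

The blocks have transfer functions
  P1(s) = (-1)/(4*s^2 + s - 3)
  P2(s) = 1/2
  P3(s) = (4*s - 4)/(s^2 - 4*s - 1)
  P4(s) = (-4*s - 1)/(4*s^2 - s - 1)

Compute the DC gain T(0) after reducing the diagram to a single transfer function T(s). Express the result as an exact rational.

Reducing step by step:

Step 1: add P2, P3 (parallel); result (s^2 + 4*s - 9)/(2*s^2 - 8*s - 2)
Step 2: series reduction of P1, (P2+P3), P4; result (4*s^3 + 17*s^2 - 32*s - 9)/(32*s^6 - 128*s^5 - 66*s^4 + 140*s^3 + 24*s^2 - 28*s - 6)
The step-2 result is T(s). Setting s = 0: T(0) = -9/(-6) = 3/2.

Answer: 3/2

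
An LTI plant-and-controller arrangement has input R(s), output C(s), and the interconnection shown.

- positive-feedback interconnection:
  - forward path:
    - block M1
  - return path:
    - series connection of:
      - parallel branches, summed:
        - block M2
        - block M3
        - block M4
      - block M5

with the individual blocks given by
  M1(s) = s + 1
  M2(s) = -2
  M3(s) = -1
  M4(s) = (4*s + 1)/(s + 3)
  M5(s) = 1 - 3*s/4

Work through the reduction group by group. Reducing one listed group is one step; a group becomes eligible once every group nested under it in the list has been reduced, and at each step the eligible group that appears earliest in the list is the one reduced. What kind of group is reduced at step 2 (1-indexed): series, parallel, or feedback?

(1) parallel reduction of M2, M3, M4
(2) series reduction of (M2+M3+M4), M5
(3) reduce the feedback loop with forward M1 and return ((M2+M3+M4)*M5)
At step 2 the group reduced is series.

Answer: series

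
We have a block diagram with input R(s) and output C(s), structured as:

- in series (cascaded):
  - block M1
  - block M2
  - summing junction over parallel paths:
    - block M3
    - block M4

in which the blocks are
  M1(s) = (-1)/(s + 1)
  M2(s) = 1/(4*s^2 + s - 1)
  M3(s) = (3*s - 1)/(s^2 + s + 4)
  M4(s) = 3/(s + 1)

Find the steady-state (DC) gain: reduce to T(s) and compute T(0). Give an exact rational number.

Reducing step by step:

[1] reduce the parallel group M3, M4 -> (6*s^2 + 5*s + 11)/(s^3 + 2*s^2 + 5*s + 4)
[2] reduce the series chain M1, M2, (M3+M4) -> (-6*s^2 - 5*s - 11)/(4*s^6 + 13*s^5 + 30*s^4 + 40*s^3 + 18*s^2 - 5*s - 4)
Step 2 gives the overall T(s). Then T(0) = -11/(-4) = 11/4.

Answer: 11/4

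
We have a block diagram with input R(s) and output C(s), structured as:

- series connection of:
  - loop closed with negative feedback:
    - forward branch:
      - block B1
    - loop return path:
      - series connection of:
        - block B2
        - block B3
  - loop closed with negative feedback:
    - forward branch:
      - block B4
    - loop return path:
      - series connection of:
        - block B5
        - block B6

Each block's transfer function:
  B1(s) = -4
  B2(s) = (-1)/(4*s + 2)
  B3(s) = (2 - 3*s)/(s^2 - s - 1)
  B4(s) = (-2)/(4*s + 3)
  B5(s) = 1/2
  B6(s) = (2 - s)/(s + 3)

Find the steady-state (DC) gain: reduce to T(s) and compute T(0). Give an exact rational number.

Reducing step by step:

Step 1: reduce the series chain B2, B3, giving (3*s - 2)/(4*s^3 - 2*s^2 - 6*s - 2)
Step 2: reduce the feedback loop with forward B1 and return (B2*B3), giving (-8*s^3 + 4*s^2 + 12*s + 4)/(2*s^3 - s^2 - 9*s + 3)
Step 3: reduce the series chain B5, B6, giving (2 - s)/(2*s + 6)
Step 4: reduce the feedback loop with forward B4 and return (B5*B6), giving (-2*s - 6)/(4*s^2 + 16*s + 7)
Step 5: reduce the series chain [B1/(1+B1*(B2*B3))], [B4/(1+B4*(B5*B6))], giving (8*s^3 + 16*s^2 - 32*s - 24)/(4*s^4 + 12*s^3 - 25*s^2 - 57*s + 21)
That last expression is T(s); at s = 0 only the constant terms survive, so T(0) = -24/21 = -8/7.

Answer: -8/7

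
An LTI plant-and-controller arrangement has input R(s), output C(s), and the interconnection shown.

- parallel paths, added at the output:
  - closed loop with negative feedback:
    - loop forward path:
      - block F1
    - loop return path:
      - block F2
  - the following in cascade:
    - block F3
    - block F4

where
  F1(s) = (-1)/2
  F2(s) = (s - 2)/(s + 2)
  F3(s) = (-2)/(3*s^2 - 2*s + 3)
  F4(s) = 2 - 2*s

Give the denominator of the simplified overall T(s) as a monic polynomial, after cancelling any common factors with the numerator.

Step 1 - collapse the loop (F1 forward, F2 return): (-s - 2)/(s + 6)
Step 2 - combine F3, F4 in series: (4*s - 4)/(3*s^2 - 2*s + 3)
Step 3 - add [F1/(1+F1*F2)], (F3*F4) (parallel): (-3*s^3 + 21*s - 30)/(3*s^3 + 16*s^2 - 9*s + 18)
No further cancellation is possible in the step-3 result, so that is T(s). Its denominator becomes monic after dividing by the leading coefficient 3.

Therefore the answer is s^3 + 16*s^2/3 - 3*s + 6.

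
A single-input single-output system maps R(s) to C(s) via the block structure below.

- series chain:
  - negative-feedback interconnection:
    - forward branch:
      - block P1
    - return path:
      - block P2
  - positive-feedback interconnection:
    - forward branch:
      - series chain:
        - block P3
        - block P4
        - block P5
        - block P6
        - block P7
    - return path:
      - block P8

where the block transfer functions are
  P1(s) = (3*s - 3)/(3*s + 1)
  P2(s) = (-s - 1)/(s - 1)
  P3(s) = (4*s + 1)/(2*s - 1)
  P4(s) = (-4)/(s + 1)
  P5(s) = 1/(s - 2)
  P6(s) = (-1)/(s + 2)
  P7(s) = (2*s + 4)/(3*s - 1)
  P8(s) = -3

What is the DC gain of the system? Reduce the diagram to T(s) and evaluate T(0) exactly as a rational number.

Step 1: collapse the loop (P1 forward, P2 return): 3/2 - 3*s/2
Step 2: multiply P3, P4, P5, P6, P7 (series): (32*s + 8)/(6*s^4 - 11*s^3 - 6*s^2 + 9*s - 2)
Step 3: reduce the feedback loop with forward (P3*P4*P5*P6*P7) and return P8: (32*s + 8)/(6*s^4 - 11*s^3 - 6*s^2 + 105*s + 22)
Step 4: series reduction of [P1/(1+P1*P2)], [(P3*P4*P5*P6*P7)/(1-(P3*P4*P5*P6*P7)*P8)]: (-48*s^2 + 36*s + 12)/(6*s^4 - 11*s^3 - 6*s^2 + 105*s + 22)
DC gain: substitute s = 0 into T(s) from step 4: T(0) = 12/22 = 6/11.

Final answer: 6/11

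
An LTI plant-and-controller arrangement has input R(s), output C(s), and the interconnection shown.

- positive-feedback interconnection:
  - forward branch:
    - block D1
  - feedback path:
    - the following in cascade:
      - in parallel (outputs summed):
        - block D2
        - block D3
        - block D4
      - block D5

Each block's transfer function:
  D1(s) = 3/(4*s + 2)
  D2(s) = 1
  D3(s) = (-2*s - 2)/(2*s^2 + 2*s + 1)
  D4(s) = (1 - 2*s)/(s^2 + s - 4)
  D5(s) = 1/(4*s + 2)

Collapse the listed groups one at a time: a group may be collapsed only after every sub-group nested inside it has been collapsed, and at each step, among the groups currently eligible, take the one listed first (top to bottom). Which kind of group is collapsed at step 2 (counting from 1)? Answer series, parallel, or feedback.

Step 1. sum the parallel branches D2, D3, D4
Step 2. reduce the series chain (D2+D3+D4), D5
Step 3. feedback reduction of D1, ((D2+D3+D4)*D5)
The group at step 2 is a series group.

Therefore the answer is series.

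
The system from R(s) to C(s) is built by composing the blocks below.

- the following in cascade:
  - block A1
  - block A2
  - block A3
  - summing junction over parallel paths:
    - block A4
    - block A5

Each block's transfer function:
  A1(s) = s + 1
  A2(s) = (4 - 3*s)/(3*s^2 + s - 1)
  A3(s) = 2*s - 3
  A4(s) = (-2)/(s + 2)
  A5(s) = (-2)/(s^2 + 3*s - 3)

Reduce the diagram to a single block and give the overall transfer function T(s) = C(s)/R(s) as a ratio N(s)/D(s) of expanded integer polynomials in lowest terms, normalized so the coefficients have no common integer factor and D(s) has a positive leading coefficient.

(1) reduce the parallel group A4, A5: (-2*s^2 - 8*s + 2)/(s^3 + 5*s^2 + 3*s - 6)
(2) combine A1, A2, A3, (A4+A5) in series, giving the overall T(s)

Answer: (12*s^5 + 26*s^4 - 110*s^3 + 6*s^2 + 106*s - 24)/(3*s^5 + 16*s^4 + 13*s^3 - 20*s^2 - 9*s + 6)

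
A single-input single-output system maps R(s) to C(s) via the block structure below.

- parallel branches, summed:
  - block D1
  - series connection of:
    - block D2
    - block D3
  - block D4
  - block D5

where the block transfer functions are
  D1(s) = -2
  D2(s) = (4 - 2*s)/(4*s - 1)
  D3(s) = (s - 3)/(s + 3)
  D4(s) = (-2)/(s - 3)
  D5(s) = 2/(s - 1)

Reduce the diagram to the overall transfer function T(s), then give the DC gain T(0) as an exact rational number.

Reducing step by step:

(1) combine D2, D3 in series -> (-2*s^2 + 10*s - 12)/(4*s^2 + 11*s - 3)
(2) combine D1, (D2*D3), D4, D5 in parallel -> (-10*s^4 + 28*s^3 - 4*s^2 - 56*s - 6)/(4*s^4 - 5*s^3 - 35*s^2 + 45*s - 9)
DC gain: substitute s = 0 into T(s) from step 2: T(0) = -6/(-9) = 2/3.

Answer: 2/3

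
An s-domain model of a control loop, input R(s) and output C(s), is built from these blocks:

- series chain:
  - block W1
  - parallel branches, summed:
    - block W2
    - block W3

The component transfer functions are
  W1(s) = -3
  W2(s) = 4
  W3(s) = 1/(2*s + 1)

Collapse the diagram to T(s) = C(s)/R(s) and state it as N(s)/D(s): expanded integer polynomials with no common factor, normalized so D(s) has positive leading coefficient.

Reducing step by step:

[1] add W2, W3 (parallel): (8*s + 5)/(2*s + 1)
[2] combine W1, (W2+W3) in series, which is the overall transfer function T(s) = C(s)/R(s) in lowest terms

Answer: (-24*s - 15)/(2*s + 1)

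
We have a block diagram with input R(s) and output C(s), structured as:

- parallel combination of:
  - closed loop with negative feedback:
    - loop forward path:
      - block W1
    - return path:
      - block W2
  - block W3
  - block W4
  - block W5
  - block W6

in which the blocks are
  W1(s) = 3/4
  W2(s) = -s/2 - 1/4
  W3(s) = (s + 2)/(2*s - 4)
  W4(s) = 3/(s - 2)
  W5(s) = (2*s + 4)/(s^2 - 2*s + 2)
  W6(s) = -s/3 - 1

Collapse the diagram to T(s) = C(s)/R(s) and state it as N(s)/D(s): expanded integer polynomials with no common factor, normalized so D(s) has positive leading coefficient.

(1) feedback reduction of W1, W2 = (-12)/(6*s - 13)
(2) combine [W1/(1+W1*W2)], W3, W4, W5, W6 in parallel, which is the overall transfer function T(s) = C(s)/R(s) in lowest terms

Hence the answer: (-12*s^5 + 56*s^4 + 115*s^3 - 678*s^2 + 622*s - 24)/(36*s^4 - 222*s^3 + 528*s^2 - 612*s + 312)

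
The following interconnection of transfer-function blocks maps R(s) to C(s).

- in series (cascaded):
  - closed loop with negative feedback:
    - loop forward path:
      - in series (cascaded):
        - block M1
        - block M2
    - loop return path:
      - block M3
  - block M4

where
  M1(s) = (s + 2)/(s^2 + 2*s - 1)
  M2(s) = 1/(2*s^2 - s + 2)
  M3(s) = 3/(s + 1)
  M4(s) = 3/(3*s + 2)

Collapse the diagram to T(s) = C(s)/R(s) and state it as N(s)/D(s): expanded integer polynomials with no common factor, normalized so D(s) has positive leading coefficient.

Step 1. reduce the series chain M1, M2 = (s + 2)/(2*s^4 + 3*s^3 - 2*s^2 + 5*s - 2)
Step 2. collapse the loop ((M1*M2) forward, M3 return) = (s^2 + 3*s + 2)/(2*s^5 + 5*s^4 + s^3 + 3*s^2 + 6*s + 4)
Step 3. combine [(M1*M2)/(1+(M1*M2)*M3)], M4 in series; the result is T(s) itself (integer coefficients, no common factor, positive leading denominator coefficient)

Hence the answer: (3*s^2 + 9*s + 6)/(6*s^6 + 19*s^5 + 13*s^4 + 11*s^3 + 24*s^2 + 24*s + 8)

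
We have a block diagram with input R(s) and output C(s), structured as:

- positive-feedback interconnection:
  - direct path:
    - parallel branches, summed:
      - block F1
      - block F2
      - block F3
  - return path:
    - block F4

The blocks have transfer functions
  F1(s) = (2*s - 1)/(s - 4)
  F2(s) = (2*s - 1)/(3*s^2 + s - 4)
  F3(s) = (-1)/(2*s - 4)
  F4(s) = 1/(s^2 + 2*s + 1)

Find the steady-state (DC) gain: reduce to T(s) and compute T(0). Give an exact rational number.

Answer: 3

Working:
Step 1: add F1, F2, F3 (parallel): (12*s^4 - 25*s^3 - 29*s^2 + 96*s - 48)/(6*s^4 - 34*s^3 + 28*s^2 + 64*s - 64)
Step 2: feedback reduction of (F1+F2+F3), F4: (12*s^6 - s^5 - 67*s^4 + 13*s^3 + 115*s^2 - 48)/(6*s^6 - 22*s^5 - 46*s^4 + 111*s^3 + 121*s^2 - 160*s - 16)
Evaluating the step-2 result (the overall T(s)) at s = 0 gives T(0) = -48/(-16) = 3.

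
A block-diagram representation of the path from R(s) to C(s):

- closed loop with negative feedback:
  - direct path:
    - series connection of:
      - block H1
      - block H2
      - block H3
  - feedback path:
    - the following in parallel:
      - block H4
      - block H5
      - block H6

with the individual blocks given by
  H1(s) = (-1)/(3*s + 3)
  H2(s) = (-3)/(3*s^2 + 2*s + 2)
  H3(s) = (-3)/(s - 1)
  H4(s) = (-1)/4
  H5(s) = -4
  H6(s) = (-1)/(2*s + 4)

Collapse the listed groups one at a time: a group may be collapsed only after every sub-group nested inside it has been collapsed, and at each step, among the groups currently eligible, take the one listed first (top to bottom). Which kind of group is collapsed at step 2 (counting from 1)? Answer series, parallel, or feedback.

Step 1 - cascade H1, H2, H3
Step 2 - add H4, H5, H6 (parallel)
Step 3 - reduce the feedback loop with forward (H1*H2*H3) and return (H4+H5+H6)
Step 2: parallel.

Hence the answer: parallel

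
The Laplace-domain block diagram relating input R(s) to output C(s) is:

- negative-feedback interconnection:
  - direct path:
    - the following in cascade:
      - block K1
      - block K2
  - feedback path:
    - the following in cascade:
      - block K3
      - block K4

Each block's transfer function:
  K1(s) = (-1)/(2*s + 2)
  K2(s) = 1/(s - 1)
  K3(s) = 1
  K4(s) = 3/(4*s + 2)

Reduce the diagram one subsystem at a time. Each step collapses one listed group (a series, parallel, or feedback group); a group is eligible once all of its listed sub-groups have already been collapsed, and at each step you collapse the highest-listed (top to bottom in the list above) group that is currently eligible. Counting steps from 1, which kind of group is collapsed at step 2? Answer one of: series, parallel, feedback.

Reducing step by step:

1. cascade K1, K2
2. series reduction of K3, K4
3. apply the feedback formula to (K1*K2), (K3*K4)
Step 2: series.

Answer: series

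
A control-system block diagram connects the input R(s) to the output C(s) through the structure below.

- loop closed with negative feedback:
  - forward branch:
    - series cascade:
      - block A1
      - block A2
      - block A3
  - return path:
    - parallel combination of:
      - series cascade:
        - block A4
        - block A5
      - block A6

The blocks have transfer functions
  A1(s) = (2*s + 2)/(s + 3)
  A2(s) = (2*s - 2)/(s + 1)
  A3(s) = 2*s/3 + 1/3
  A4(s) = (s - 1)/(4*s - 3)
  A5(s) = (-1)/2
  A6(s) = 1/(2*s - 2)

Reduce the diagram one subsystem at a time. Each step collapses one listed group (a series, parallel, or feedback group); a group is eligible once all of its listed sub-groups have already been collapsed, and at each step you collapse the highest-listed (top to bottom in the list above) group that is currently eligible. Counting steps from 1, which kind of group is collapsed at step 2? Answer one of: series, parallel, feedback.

The answer is series.

Reasoning:
Step 1. multiply A1, A2, A3 (series)
Step 2. combine A4, A5 in series
Step 3. sum the parallel branches (A4*A5), A6
Step 4. feedback reduction of (A1*A2*A3), ((A4*A5)+A6)
At step 2 the group reduced is series.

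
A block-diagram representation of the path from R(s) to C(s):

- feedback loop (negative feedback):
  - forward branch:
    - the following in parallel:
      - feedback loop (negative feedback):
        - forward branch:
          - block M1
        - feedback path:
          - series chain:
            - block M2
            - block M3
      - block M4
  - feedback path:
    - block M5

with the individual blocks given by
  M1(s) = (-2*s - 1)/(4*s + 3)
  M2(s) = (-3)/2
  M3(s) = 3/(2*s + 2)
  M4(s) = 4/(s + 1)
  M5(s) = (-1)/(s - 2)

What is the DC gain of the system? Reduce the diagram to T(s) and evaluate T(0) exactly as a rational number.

The answer is 80/61.

Reasoning:
1. series reduction of M2, M3, giving (-9)/(4*s + 4)
2. collapse the loop (M1 forward, (M2*M3) return), giving (-8*s^2 - 12*s - 4)/(16*s^2 + 46*s + 21)
3. add [M1/(1+M1*(M2*M3))], M4 (parallel), giving (-8*s^3 + 44*s^2 + 168*s + 80)/(16*s^3 + 62*s^2 + 67*s + 21)
4. close the feedback loop around ([M1/(1+M1*(M2*M3))]+M4), M5, giving (-8*s^4 + 60*s^3 + 80*s^2 - 256*s - 160)/(16*s^4 + 38*s^3 - 101*s^2 - 281*s - 122)
DC gain: substitute s = 0 into T(s) from step 4: T(0) = -160/(-122) = 80/61.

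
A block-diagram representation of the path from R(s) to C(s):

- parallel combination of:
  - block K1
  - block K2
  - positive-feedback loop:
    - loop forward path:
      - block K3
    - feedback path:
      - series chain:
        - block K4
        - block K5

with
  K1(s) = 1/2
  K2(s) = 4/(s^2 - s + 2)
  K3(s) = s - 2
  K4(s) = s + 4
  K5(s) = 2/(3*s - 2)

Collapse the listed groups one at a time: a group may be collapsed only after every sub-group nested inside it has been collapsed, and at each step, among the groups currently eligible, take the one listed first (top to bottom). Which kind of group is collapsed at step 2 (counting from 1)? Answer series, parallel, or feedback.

Reducing step by step:

(1) series reduction of K4, K5
(2) apply the feedback formula to K3, (K4*K5)
(3) add K1, K2, [K3/(1-K3*(K4*K5))] (parallel)
Step 2: feedback.

Answer: feedback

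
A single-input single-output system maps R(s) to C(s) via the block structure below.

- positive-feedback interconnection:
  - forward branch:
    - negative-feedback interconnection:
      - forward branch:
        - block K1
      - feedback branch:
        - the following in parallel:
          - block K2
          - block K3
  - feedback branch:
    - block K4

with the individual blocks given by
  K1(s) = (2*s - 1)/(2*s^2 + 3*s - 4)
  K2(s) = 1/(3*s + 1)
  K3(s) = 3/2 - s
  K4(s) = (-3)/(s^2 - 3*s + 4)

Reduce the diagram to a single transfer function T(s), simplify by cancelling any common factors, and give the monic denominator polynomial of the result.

Step 1. add K2, K3 (parallel); result (-6*s^2 + 7*s + 5)/(6*s + 2)
Step 2. feedback reduction of K1, (K2+K3); result (12*s^2 - 2*s - 2)/(42*s^2 - 15*s - 13)
Step 3. collapse the loop ([K1/(1+K1*(K2+K3))] forward, K4 return); result (12*s^4 - 38*s^3 + 52*s^2 - 2*s - 8)/(42*s^4 - 141*s^3 + 236*s^2 - 27*s - 58)
The result of step 3 is T(s) in lowest terms. Its denominator has leading coefficient 42; dividing the denominator through by 42 makes it monic.

Therefore the answer is s^4 - 47*s^3/14 + 118*s^2/21 - 9*s/14 - 29/21.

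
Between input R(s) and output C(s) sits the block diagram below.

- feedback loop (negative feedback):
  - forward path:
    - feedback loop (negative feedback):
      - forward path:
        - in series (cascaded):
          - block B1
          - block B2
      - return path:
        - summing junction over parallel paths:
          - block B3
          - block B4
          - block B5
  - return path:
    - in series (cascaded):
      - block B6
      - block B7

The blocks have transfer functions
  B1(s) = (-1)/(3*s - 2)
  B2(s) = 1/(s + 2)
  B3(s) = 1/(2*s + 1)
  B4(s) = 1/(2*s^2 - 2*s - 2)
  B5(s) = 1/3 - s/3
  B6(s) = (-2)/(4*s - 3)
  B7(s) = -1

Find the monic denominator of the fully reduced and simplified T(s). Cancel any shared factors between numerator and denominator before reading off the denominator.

The answer is s^6 + 7*s^5/36 - 35*s^4/8 + 17*s^3/36 + 28*s^2/9 - s/36 - 25/48.

Reasoning:
(1) combine B1, B2 in series: (-1)/(3*s^2 + 4*s - 4)
(2) reduce the parallel group B3, B4, B5: (-4*s^4 + 6*s^3 + 10*s^2 - 4*s - 5)/(12*s^3 - 6*s^2 - 18*s - 6)
(3) close the feedback loop around (B1*B2), (B3+B4+B5): (-12*s^3 + 6*s^2 + 18*s + 6)/(36*s^5 + 34*s^4 - 132*s^3 - 76*s^2 + 52*s + 29)
(4) reduce the series chain B6, B7: 2/(4*s - 3)
(5) feedback reduction of [(B1*B2)/(1+(B1*B2)*(B3+B4+B5))], (B6*B7): (-48*s^4 + 60*s^3 + 54*s^2 - 30*s - 18)/(144*s^6 + 28*s^5 - 630*s^4 + 68*s^3 + 448*s^2 - 4*s - 75)
Step 5 gives the fully reduced T(s), with no common factor left to cancel. The denominator's leading coefficient is 144, so divide each of its coefficients by 144 to get the monic form.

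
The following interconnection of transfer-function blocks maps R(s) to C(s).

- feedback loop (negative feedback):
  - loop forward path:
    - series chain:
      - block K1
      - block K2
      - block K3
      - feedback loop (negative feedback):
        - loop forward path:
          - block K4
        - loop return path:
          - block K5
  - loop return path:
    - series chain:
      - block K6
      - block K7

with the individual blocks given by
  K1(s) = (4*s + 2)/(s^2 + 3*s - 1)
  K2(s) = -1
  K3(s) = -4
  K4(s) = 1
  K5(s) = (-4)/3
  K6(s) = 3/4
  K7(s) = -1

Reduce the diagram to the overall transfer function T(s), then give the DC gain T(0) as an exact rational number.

Step 1 - close the feedback loop around K4, K5; result -3
Step 2 - reduce the series chain K1, K2, K3, [K4/(1+K4*K5)]; result (-48*s - 24)/(s^2 + 3*s - 1)
Step 3 - series reduction of K6, K7; result (-3)/4
Step 4 - close the feedback loop around (K1*K2*K3*[K4/(1+K4*K5)]), (K6*K7); result (-48*s - 24)/(s^2 + 39*s + 17)
The step-4 result is T(s). Setting s = 0: T(0) = -24/17.

Hence the answer: -24/17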